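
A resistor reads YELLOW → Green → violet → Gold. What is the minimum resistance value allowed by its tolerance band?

427500000 Ω

Yellow → 4 (first significant figure)
Green → 5 (second significant figure)
Violet → ×10^7 multiplier
Gold → ±5% tolerance
45 × 10000000 = 450000000 Ω
Minimum = 450000000 × (1 − 5/100) = 427500000 Ω.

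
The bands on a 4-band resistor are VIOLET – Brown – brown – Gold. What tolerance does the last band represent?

The last band, gold, is the tolerance band.
Gold corresponds to ±5%.

±5%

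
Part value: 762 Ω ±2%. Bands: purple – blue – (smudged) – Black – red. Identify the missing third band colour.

762 Ω = 762 × 10^0.
The third band gives digit 2 of the significand, and 2 is red.

red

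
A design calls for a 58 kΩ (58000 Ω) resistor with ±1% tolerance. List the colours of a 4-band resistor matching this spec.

58000 Ω = 58 × 10^3.
5 → green
8 → grey
Multiplier 10^3 → orange.
±1% tolerance → brown.

green, grey, orange, brown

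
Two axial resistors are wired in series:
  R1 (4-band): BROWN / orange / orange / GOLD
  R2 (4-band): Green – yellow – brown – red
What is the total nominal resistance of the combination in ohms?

R1: brown, orange → 13; orange ×10^3 → 13000 Ω.
R2: green, yellow → 54; brown ×10 → 540 Ω.
Series: 13000 + 540 = 13540 Ω.

13540 Ω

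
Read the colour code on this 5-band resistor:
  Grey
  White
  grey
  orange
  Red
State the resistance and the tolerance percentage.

Grey → 8 (first significant figure)
White → 9 (second significant figure)
Grey → 8 (third significant figure)
Orange → ×10^3 multiplier
Red → ±2% tolerance
898 × 1000 = 898000 Ω

898000 Ω ±2%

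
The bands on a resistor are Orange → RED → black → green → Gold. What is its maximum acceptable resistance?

Orange → 3 (first significant figure)
Red → 2 (second significant figure)
Black → 0 (third significant figure)
Green → ×10^5 multiplier
Gold → ±5% tolerance
320 × 100000 = 32000000 Ω
Maximum = 32000000 × (1 + 5/100) = 33600000 Ω.

33600000 Ω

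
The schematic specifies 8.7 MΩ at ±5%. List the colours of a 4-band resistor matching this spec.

grey, violet, green, gold

8700000 Ω = 87 × 10^5.
8 → grey
7 → violet
Multiplier 10^5 → green.
±5% tolerance → gold.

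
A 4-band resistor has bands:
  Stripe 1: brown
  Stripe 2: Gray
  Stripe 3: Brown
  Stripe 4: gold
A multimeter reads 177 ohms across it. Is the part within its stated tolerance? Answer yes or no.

yes

Brown → 1 (first significant figure)
Grey → 8 (second significant figure)
Brown → ×10 multiplier
Gold → ±5% tolerance
18 × 10 = 180 Ω
Allowed range: 171 Ω to 189 Ω.
177 ohms lies inside that range.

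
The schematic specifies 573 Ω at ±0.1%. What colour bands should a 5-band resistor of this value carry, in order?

573 Ω = 573 × 10^0.
5 → green
7 → violet
3 → orange
Multiplier 10^0 → black.
±0.1% tolerance → violet.

green, violet, orange, black, violet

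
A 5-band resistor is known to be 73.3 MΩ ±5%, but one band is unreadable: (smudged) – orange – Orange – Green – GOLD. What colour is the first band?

violet

73300000 Ω = 733 × 10^5.
The first band gives digit 7 of the significand, and 7 is violet.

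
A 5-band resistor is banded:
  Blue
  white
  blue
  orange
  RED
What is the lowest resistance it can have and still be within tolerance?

Blue → 6 (first significant figure)
White → 9 (second significant figure)
Blue → 6 (third significant figure)
Orange → ×10^3 multiplier
Red → ±2% tolerance
696 × 1000 = 696000 Ω
Lowest = 696000 × (1 − 2/100) = 682080 Ω.

682080 Ω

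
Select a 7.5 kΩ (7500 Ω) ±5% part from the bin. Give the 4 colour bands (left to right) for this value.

violet, green, red, gold

7500 Ω = 75 × 10^2.
7 → violet
5 → green
Multiplier 10^2 → red.
±5% tolerance → gold.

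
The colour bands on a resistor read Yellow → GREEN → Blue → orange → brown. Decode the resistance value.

456000 Ω

Yellow → 4 (first significant figure)
Green → 5 (second significant figure)
Blue → 6 (third significant figure)
Orange → ×10^3 multiplier
456 × 1000 = 456000 Ω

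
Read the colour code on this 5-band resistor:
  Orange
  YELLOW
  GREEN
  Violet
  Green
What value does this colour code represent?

3450000000 Ω

Orange → 3 (first significant figure)
Yellow → 4 (second significant figure)
Green → 5 (third significant figure)
Violet → ×10^7 multiplier
345 × 10000000 = 3450000000 Ω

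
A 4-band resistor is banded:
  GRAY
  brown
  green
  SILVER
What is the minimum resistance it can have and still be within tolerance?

7290000 Ω

Grey → 8 (first significant figure)
Brown → 1 (second significant figure)
Green → ×10^5 multiplier
Silver → ±10% tolerance
81 × 100000 = 8100000 Ω
Minimum = 8100000 × (1 − 10/100) = 7290000 Ω.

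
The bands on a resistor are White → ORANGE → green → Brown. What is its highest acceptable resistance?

9393000 Ω

White → 9 (first significant figure)
Orange → 3 (second significant figure)
Green → ×10^5 multiplier
Brown → ±1% tolerance
93 × 100000 = 9300000 Ω
Highest = 9300000 × (1 + 1/100) = 9393000 Ω.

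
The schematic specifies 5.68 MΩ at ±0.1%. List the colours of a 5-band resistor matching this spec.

green, blue, grey, yellow, violet

5680000 Ω = 568 × 10^4.
5 → green
6 → blue
8 → grey
Multiplier 10^4 → yellow.
±0.1% tolerance → violet.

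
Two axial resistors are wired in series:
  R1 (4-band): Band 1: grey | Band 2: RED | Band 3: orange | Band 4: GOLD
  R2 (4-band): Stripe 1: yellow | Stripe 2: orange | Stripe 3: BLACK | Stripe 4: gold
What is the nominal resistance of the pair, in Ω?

82043 Ω

R1: grey, red → 82; orange ×10^3 → 82000 Ω.
R2: yellow, orange → 43; black ×1 → 43 Ω.
Series: 82000 + 43 = 82043 Ω.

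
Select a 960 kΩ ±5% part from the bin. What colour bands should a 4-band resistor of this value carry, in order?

white, blue, yellow, gold

960000 Ω = 96 × 10^4.
9 → white
6 → blue
Multiplier 10^4 → yellow.
±5% tolerance → gold.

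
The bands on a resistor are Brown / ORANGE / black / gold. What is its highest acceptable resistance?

Brown → 1 (first significant figure)
Orange → 3 (second significant figure)
Black → ×1 multiplier
Gold → ±5% tolerance
13 × 1 = 13 Ω
Highest = 13 × (1 + 5/100) = 13.65 Ω.

13.65 Ω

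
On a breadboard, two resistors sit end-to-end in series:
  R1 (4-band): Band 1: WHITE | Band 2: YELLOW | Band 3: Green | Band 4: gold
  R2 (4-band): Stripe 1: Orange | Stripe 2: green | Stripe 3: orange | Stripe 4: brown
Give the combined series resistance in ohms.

9435000 Ω

R1: white, yellow → 94; green ×10^5 → 9400000 Ω.
R2: orange, green → 35; orange ×10^3 → 35000 Ω.
Series: 9400000 + 35000 = 9435000 Ω.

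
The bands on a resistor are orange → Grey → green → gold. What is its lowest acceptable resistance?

Orange → 3 (first significant figure)
Grey → 8 (second significant figure)
Green → ×10^5 multiplier
Gold → ±5% tolerance
38 × 100000 = 3800000 Ω
Lowest = 3800000 × (1 − 5/100) = 3610000 Ω.

3610000 Ω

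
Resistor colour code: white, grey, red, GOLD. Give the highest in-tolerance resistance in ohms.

10290 Ω

White → 9 (first significant figure)
Grey → 8 (second significant figure)
Red → ×10^2 multiplier
Gold → ±5% tolerance
98 × 100 = 9800 Ω
Highest = 9800 × (1 + 5/100) = 10290 Ω.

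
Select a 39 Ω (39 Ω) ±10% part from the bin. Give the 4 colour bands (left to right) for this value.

orange, white, black, silver

39 Ω = 39 × 10^0.
3 → orange
9 → white
Multiplier 10^0 → black.
±10% tolerance → silver.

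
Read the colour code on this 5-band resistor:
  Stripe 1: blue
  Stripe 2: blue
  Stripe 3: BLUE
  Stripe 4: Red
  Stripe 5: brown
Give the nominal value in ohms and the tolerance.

Blue → 6 (first significant figure)
Blue → 6 (second significant figure)
Blue → 6 (third significant figure)
Red → ×10^2 multiplier
Brown → ±1% tolerance
666 × 100 = 66600 Ω

66600 Ω ±1%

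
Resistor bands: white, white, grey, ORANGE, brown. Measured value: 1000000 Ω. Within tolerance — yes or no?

yes

White → 9 (first significant figure)
White → 9 (second significant figure)
Grey → 8 (third significant figure)
Orange → ×10^3 multiplier
Brown → ±1% tolerance
998 × 1000 = 998000 Ω
Allowed range: 988020 Ω to 1007980 Ω.
1000000 Ω lies inside that range.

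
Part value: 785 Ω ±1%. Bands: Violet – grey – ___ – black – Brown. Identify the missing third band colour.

785 Ω = 785 × 10^0.
The third band gives digit 5 of the significand, and 5 is green.

green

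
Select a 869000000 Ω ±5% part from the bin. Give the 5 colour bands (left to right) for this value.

869000000 Ω = 869 × 10^6.
8 → grey
6 → blue
9 → white
Multiplier 10^6 → blue.
±5% tolerance → gold.

grey, blue, white, blue, gold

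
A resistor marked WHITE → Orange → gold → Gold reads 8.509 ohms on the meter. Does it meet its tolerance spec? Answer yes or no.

White → 9 (first significant figure)
Orange → 3 (second significant figure)
Gold → ×0.1 multiplier
Gold → ±5% tolerance
93 × 0.1 = 9.3 Ω
Allowed range: 8.835 Ω to 9.765 Ω.
8.509 ohms lies outside that range.

no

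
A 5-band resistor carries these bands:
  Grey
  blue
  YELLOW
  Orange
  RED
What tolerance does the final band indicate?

The last band, red, is the tolerance band.
Red corresponds to ±2%.

±2%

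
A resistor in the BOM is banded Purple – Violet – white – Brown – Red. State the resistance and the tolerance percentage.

7790 Ω ±2%

Violet → 7 (first significant figure)
Violet → 7 (second significant figure)
White → 9 (third significant figure)
Brown → ×10 multiplier
Red → ±2% tolerance
779 × 10 = 7790 Ω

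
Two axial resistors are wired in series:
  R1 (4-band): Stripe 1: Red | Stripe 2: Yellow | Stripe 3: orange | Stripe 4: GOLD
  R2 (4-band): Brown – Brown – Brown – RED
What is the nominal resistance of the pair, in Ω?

R1: red, yellow → 24; orange ×10^3 → 24000 Ω.
R2: brown, brown → 11; brown ×10 → 110 Ω.
Series: 24000 + 110 = 24110 Ω.

24110 Ω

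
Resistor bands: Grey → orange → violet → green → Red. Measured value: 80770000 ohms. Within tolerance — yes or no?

no

Grey → 8 (first significant figure)
Orange → 3 (second significant figure)
Violet → 7 (third significant figure)
Green → ×10^5 multiplier
Red → ±2% tolerance
837 × 100000 = 83700000 Ω
Allowed range: 82026000 Ω to 85374000 Ω.
80770000 ohms lies outside that range.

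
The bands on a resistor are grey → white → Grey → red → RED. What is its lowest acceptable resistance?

Grey → 8 (first significant figure)
White → 9 (second significant figure)
Grey → 8 (third significant figure)
Red → ×10^2 multiplier
Red → ±2% tolerance
898 × 100 = 89800 Ω
Lowest = 89800 × (1 − 2/100) = 88004 Ω.

88004 Ω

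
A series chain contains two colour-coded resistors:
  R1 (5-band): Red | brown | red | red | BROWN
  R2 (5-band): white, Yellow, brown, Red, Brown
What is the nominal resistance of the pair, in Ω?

115300 Ω

R1: red, brown, red → 212; red ×10^2 → 21200 Ω.
R2: white, yellow, brown → 941; red ×10^2 → 94100 Ω.
Series: 21200 + 94100 = 115300 Ω.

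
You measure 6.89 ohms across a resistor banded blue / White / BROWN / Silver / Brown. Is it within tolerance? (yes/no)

Blue → 6 (first significant figure)
White → 9 (second significant figure)
Brown → 1 (third significant figure)
Silver → ×0.01 multiplier
Brown → ±1% tolerance
691 × 0.01 = 6.91 Ω
Allowed range: 6.8409 Ω to 6.9791 Ω.
6.89 ohms lies inside that range.

yes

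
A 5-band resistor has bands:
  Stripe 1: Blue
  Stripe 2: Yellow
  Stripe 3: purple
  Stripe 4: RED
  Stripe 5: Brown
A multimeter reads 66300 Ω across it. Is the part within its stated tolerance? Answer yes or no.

Blue → 6 (first significant figure)
Yellow → 4 (second significant figure)
Violet → 7 (third significant figure)
Red → ×10^2 multiplier
Brown → ±1% tolerance
647 × 100 = 64700 Ω
Allowed range: 64053 Ω to 65347 Ω.
66300 Ω lies outside that range.

no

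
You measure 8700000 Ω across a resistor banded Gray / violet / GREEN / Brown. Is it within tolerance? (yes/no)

Grey → 8 (first significant figure)
Violet → 7 (second significant figure)
Green → ×10^5 multiplier
Brown → ±1% tolerance
87 × 100000 = 8700000 Ω
Allowed range: 8613000 Ω to 8787000 Ω.
8700000 Ω lies inside that range.

yes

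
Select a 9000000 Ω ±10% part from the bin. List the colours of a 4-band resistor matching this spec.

white, black, green, silver

9000000 Ω = 90 × 10^5.
9 → white
0 → black
Multiplier 10^5 → green.
±10% tolerance → silver.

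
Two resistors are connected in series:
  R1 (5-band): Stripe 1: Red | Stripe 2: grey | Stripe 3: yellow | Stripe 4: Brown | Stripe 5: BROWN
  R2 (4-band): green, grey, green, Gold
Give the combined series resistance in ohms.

5802840 Ω

R1: red, grey, yellow → 284; brown ×10 → 2840 Ω.
R2: green, grey → 58; green ×10^5 → 5800000 Ω.
Series: 2840 + 5800000 = 5802840 Ω.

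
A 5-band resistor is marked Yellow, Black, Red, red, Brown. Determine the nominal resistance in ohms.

Yellow → 4 (first significant figure)
Black → 0 (second significant figure)
Red → 2 (third significant figure)
Red → ×10^2 multiplier
402 × 100 = 40200 Ω

40200 Ω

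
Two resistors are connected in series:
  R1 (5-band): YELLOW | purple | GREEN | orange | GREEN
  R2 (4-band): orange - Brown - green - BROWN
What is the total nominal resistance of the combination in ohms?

R1: yellow, violet, green → 475; orange ×10^3 → 475000 Ω.
R2: orange, brown → 31; green ×10^5 → 3100000 Ω.
Series: 475000 + 3100000 = 3575000 Ω.

3575000 Ω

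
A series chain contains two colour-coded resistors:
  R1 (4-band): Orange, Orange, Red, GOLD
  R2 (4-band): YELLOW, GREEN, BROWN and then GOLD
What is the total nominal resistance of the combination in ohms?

3750 Ω

R1: orange, orange → 33; red ×10^2 → 3300 Ω.
R2: yellow, green → 45; brown ×10 → 450 Ω.
Series: 3300 + 450 = 3750 Ω.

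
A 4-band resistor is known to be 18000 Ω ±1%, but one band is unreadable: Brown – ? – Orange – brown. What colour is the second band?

grey

18000 Ω = 18 × 10^3.
The second band gives digit 8 of the significand, and 8 is grey.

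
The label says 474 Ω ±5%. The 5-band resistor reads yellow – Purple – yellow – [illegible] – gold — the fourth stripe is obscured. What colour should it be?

474 Ω = 474 × 10^0.
The fourth band is the multiplier, 10^0, which is black.

black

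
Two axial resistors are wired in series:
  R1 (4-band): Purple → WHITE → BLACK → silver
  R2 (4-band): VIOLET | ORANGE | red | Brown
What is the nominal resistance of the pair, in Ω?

R1: violet, white → 79; black ×1 → 79 Ω.
R2: violet, orange → 73; red ×10^2 → 7300 Ω.
Series: 79 + 7300 = 7379 Ω.

7379 Ω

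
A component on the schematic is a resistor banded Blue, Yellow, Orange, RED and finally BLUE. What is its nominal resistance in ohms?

64300 Ω

Blue → 6 (first significant figure)
Yellow → 4 (second significant figure)
Orange → 3 (third significant figure)
Red → ×10^2 multiplier
643 × 100 = 64300 Ω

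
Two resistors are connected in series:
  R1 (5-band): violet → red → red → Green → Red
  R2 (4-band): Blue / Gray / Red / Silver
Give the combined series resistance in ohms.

72206800 Ω

R1: violet, red, red → 722; green ×10^5 → 72200000 Ω.
R2: blue, grey → 68; red ×10^2 → 6800 Ω.
Series: 72200000 + 6800 = 72206800 Ω.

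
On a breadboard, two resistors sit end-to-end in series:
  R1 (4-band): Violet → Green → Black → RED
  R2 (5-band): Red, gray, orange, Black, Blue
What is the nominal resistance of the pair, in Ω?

R1: violet, green → 75; black ×1 → 75 Ω.
R2: red, grey, orange → 283; black ×1 → 283 Ω.
Series: 75 + 283 = 358 Ω.

358 Ω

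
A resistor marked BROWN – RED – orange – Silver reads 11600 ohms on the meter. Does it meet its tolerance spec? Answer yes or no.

Brown → 1 (first significant figure)
Red → 2 (second significant figure)
Orange → ×10^3 multiplier
Silver → ±10% tolerance
12 × 1000 = 12000 Ω
Allowed range: 10800 Ω to 13200 Ω.
11600 ohms lies inside that range.

yes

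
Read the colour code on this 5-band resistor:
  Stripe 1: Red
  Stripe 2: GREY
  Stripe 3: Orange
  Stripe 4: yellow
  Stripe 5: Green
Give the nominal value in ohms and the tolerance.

Red → 2 (first significant figure)
Grey → 8 (second significant figure)
Orange → 3 (third significant figure)
Yellow → ×10^4 multiplier
Green → ±0.5% tolerance
283 × 10000 = 2830000 Ω

2830000 Ω ±0.5%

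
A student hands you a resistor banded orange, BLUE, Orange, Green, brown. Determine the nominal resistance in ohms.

Orange → 3 (first significant figure)
Blue → 6 (second significant figure)
Orange → 3 (third significant figure)
Green → ×10^5 multiplier
363 × 100000 = 36300000 Ω

36300000 Ω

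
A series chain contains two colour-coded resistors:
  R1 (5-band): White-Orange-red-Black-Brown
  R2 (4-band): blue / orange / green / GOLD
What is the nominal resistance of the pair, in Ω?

6300932 Ω

R1: white, orange, red → 932; black ×1 → 932 Ω.
R2: blue, orange → 63; green ×10^5 → 6300000 Ω.
Series: 932 + 6300000 = 6300932 Ω.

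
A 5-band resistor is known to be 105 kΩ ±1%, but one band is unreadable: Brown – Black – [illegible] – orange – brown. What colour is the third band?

105000 Ω = 105 × 10^3.
The third band gives digit 5 of the significand, and 5 is green.

green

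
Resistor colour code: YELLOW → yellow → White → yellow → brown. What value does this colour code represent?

Yellow → 4 (first significant figure)
Yellow → 4 (second significant figure)
White → 9 (third significant figure)
Yellow → ×10^4 multiplier
449 × 10000 = 4490000 Ω

4490000 Ω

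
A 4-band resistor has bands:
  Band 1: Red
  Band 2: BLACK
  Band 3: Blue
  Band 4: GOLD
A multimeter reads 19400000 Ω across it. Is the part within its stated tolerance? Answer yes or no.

yes

Red → 2 (first significant figure)
Black → 0 (second significant figure)
Blue → ×10^6 multiplier
Gold → ±5% tolerance
20 × 1000000 = 20000000 Ω
Allowed range: 19000000 Ω to 21000000 Ω.
19400000 Ω lies inside that range.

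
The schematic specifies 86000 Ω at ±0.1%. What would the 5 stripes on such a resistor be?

86000 Ω = 860 × 10^2.
8 → grey
6 → blue
0 → black
Multiplier 10^2 → red.
±0.1% tolerance → violet.

grey, blue, black, red, violet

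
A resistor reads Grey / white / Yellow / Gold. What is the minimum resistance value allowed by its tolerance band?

Grey → 8 (first significant figure)
White → 9 (second significant figure)
Yellow → ×10^4 multiplier
Gold → ±5% tolerance
89 × 10000 = 890000 Ω
Minimum = 890000 × (1 − 5/100) = 845500 Ω.

845500 Ω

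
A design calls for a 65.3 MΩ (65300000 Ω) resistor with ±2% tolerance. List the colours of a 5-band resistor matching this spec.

blue, green, orange, green, red

65300000 Ω = 653 × 10^5.
6 → blue
5 → green
3 → orange
Multiplier 10^5 → green.
±2% tolerance → red.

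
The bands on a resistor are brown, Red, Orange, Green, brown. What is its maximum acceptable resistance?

12423000 Ω

Brown → 1 (first significant figure)
Red → 2 (second significant figure)
Orange → 3 (third significant figure)
Green → ×10^5 multiplier
Brown → ±1% tolerance
123 × 100000 = 12300000 Ω
Maximum = 12300000 × (1 + 1/100) = 12423000 Ω.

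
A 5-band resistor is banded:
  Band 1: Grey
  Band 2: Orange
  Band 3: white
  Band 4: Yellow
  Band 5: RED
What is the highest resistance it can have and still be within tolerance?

Grey → 8 (first significant figure)
Orange → 3 (second significant figure)
White → 9 (third significant figure)
Yellow → ×10^4 multiplier
Red → ±2% tolerance
839 × 10000 = 8390000 Ω
Highest = 8390000 × (1 + 2/100) = 8557800 Ω.

8557800 Ω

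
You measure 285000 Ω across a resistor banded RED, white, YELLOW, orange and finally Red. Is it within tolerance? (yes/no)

no

Red → 2 (first significant figure)
White → 9 (second significant figure)
Yellow → 4 (third significant figure)
Orange → ×10^3 multiplier
Red → ±2% tolerance
294 × 1000 = 294000 Ω
Allowed range: 288120 Ω to 299880 Ω.
285000 Ω lies outside that range.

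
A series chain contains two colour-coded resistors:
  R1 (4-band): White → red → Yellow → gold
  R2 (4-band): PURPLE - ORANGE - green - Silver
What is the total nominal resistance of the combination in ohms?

8220000 Ω

R1: white, red → 92; yellow ×10^4 → 920000 Ω.
R2: violet, orange → 73; green ×10^5 → 7300000 Ω.
Series: 920000 + 7300000 = 8220000 Ω.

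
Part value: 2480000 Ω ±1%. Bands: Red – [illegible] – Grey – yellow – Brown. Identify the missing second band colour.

yellow

2480000 Ω = 248 × 10^4.
The second band gives digit 4 of the significand, and 4 is yellow.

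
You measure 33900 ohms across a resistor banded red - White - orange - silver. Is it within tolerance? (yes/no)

Red → 2 (first significant figure)
White → 9 (second significant figure)
Orange → ×10^3 multiplier
Silver → ±10% tolerance
29 × 1000 = 29000 Ω
Allowed range: 26100 Ω to 31900 Ω.
33900 ohms lies outside that range.

no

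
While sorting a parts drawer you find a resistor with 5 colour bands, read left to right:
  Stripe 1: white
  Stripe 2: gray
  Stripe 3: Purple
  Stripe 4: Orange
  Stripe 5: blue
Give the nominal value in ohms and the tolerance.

987000 Ω ±0.25%

White → 9 (first significant figure)
Grey → 8 (second significant figure)
Violet → 7 (third significant figure)
Orange → ×10^3 multiplier
Blue → ±0.25% tolerance
987 × 1000 = 987000 Ω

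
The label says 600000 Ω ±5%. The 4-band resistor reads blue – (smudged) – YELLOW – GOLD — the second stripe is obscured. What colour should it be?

600000 Ω = 60 × 10^4.
The second band gives digit 0 of the significand, and 0 is black.

black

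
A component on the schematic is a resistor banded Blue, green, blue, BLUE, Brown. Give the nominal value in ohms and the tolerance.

Blue → 6 (first significant figure)
Green → 5 (second significant figure)
Blue → 6 (third significant figure)
Blue → ×10^6 multiplier
Brown → ±1% tolerance
656 × 1000000 = 656000000 Ω

656000000 Ω ±1%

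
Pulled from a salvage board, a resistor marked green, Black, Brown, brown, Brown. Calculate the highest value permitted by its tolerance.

Green → 5 (first significant figure)
Black → 0 (second significant figure)
Brown → 1 (third significant figure)
Brown → ×10 multiplier
Brown → ±1% tolerance
501 × 10 = 5010 Ω
Highest = 5010 × (1 + 1/100) = 5060.1 Ω.

5060.1 Ω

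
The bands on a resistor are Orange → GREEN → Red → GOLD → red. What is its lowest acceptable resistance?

Orange → 3 (first significant figure)
Green → 5 (second significant figure)
Red → 2 (third significant figure)
Gold → ×0.1 multiplier
Red → ±2% tolerance
352 × 0.1 = 35.2 Ω
Lowest = 35.2 × (1 − 2/100) = 34.496 Ω.

34.496 Ω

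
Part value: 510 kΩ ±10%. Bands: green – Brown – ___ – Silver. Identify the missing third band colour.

510000 Ω = 51 × 10^4.
The third band is the multiplier, 10^4, which is yellow.

yellow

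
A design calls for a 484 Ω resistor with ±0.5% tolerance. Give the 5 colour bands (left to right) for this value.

484 Ω = 484 × 10^0.
4 → yellow
8 → grey
4 → yellow
Multiplier 10^0 → black.
±0.5% tolerance → green.

yellow, grey, yellow, black, green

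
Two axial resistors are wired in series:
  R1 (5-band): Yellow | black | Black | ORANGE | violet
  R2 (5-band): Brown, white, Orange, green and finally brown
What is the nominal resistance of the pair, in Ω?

R1: yellow, black, black → 400; orange ×10^3 → 400000 Ω.
R2: brown, white, orange → 193; green ×10^5 → 19300000 Ω.
Series: 400000 + 19300000 = 19700000 Ω.

19700000 Ω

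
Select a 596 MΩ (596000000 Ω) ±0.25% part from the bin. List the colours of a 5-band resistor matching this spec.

green, white, blue, blue, blue

596000000 Ω = 596 × 10^6.
5 → green
9 → white
6 → blue
Multiplier 10^6 → blue.
±0.25% tolerance → blue.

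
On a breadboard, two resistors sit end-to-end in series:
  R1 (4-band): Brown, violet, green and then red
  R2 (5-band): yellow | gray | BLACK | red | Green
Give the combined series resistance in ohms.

R1: brown, violet → 17; green ×10^5 → 1700000 Ω.
R2: yellow, grey, black → 480; red ×10^2 → 48000 Ω.
Series: 1700000 + 48000 = 1748000 Ω.

1748000 Ω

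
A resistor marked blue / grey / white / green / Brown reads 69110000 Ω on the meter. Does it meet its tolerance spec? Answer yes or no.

yes

Blue → 6 (first significant figure)
Grey → 8 (second significant figure)
White → 9 (third significant figure)
Green → ×10^5 multiplier
Brown → ±1% tolerance
689 × 100000 = 68900000 Ω
Allowed range: 68211000 Ω to 69589000 Ω.
69110000 Ω lies inside that range.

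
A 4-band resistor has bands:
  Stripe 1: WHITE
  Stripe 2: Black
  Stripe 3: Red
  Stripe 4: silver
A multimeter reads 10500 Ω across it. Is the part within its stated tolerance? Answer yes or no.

no

White → 9 (first significant figure)
Black → 0 (second significant figure)
Red → ×10^2 multiplier
Silver → ±10% tolerance
90 × 100 = 9000 Ω
Allowed range: 8100 Ω to 9900 Ω.
10500 Ω lies outside that range.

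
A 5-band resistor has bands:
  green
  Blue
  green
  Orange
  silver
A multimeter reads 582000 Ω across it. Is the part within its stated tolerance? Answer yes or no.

Green → 5 (first significant figure)
Blue → 6 (second significant figure)
Green → 5 (third significant figure)
Orange → ×10^3 multiplier
Silver → ±10% tolerance
565 × 1000 = 565000 Ω
Allowed range: 508500 Ω to 621500 Ω.
582000 Ω lies inside that range.

yes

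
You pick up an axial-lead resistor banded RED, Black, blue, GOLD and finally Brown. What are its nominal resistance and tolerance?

20.6 Ω ±1%

Red → 2 (first significant figure)
Black → 0 (second significant figure)
Blue → 6 (third significant figure)
Gold → ×0.1 multiplier
Brown → ±1% tolerance
206 × 0.1 = 20.6 Ω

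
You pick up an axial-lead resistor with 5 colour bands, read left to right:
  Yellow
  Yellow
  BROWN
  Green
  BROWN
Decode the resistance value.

Yellow → 4 (first significant figure)
Yellow → 4 (second significant figure)
Brown → 1 (third significant figure)
Green → ×10^5 multiplier
441 × 100000 = 44100000 Ω

44100000 Ω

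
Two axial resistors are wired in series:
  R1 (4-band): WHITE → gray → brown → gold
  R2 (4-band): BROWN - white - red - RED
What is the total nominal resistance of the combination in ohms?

R1: white, grey → 98; brown ×10 → 980 Ω.
R2: brown, white → 19; red ×10^2 → 1900 Ω.
Series: 980 + 1900 = 2880 Ω.

2880 Ω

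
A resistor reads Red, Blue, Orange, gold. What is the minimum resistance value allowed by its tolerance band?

24700 Ω

Red → 2 (first significant figure)
Blue → 6 (second significant figure)
Orange → ×10^3 multiplier
Gold → ±5% tolerance
26 × 1000 = 26000 Ω
Minimum = 26000 × (1 − 5/100) = 24700 Ω.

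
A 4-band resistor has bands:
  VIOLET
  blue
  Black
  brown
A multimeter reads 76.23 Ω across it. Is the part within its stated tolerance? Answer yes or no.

Violet → 7 (first significant figure)
Blue → 6 (second significant figure)
Black → ×1 multiplier
Brown → ±1% tolerance
76 × 1 = 76 Ω
Allowed range: 75.24 Ω to 76.76 Ω.
76.23 Ω lies inside that range.

yes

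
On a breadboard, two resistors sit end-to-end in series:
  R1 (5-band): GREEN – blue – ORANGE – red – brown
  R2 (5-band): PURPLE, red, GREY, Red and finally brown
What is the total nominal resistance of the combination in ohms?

129100 Ω

R1: green, blue, orange → 563; red ×10^2 → 56300 Ω.
R2: violet, red, grey → 728; red ×10^2 → 72800 Ω.
Series: 56300 + 72800 = 129100 Ω.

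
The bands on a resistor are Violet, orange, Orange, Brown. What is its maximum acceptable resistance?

73730 Ω

Violet → 7 (first significant figure)
Orange → 3 (second significant figure)
Orange → ×10^3 multiplier
Brown → ±1% tolerance
73 × 1000 = 73000 Ω
Maximum = 73000 × (1 + 1/100) = 73730 Ω.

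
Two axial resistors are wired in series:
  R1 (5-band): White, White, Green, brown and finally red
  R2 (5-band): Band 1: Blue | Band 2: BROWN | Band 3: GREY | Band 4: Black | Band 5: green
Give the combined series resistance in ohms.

R1: white, white, green → 995; brown ×10 → 9950 Ω.
R2: blue, brown, grey → 618; black ×1 → 618 Ω.
Series: 9950 + 618 = 10568 Ω.

10568 Ω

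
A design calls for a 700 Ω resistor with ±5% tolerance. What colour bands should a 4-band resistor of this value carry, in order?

700 Ω = 70 × 10^1.
7 → violet
0 → black
Multiplier 10^1 → brown.
±5% tolerance → gold.

violet, black, brown, gold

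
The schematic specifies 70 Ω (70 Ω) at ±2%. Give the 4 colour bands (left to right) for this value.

70 Ω = 70 × 10^0.
7 → violet
0 → black
Multiplier 10^0 → black.
±2% tolerance → red.

violet, black, black, red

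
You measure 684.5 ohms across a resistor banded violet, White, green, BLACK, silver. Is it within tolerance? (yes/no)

Violet → 7 (first significant figure)
White → 9 (second significant figure)
Green → 5 (third significant figure)
Black → ×1 multiplier
Silver → ±10% tolerance
795 × 1 = 795 Ω
Allowed range: 715.5 Ω to 874.5 Ω.
684.5 ohms lies outside that range.

no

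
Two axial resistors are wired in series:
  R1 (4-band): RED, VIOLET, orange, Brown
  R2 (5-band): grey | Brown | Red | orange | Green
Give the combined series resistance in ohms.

839000 Ω

R1: red, violet → 27; orange ×10^3 → 27000 Ω.
R2: grey, brown, red → 812; orange ×10^3 → 812000 Ω.
Series: 27000 + 812000 = 839000 Ω.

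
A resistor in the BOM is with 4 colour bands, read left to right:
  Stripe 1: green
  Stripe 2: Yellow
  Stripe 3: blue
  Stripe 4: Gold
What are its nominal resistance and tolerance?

Green → 5 (first significant figure)
Yellow → 4 (second significant figure)
Blue → ×10^6 multiplier
Gold → ±5% tolerance
54 × 1000000 = 54000000 Ω

54000000 Ω ±5%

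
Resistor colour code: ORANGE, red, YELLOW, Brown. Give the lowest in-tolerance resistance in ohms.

316800 Ω

Orange → 3 (first significant figure)
Red → 2 (second significant figure)
Yellow → ×10^4 multiplier
Brown → ±1% tolerance
32 × 10000 = 320000 Ω
Lowest = 320000 × (1 − 1/100) = 316800 Ω.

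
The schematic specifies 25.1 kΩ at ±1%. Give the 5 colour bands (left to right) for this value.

25100 Ω = 251 × 10^2.
2 → red
5 → green
1 → brown
Multiplier 10^2 → red.
±1% tolerance → brown.

red, green, brown, red, brown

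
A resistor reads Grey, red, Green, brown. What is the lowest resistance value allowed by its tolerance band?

Grey → 8 (first significant figure)
Red → 2 (second significant figure)
Green → ×10^5 multiplier
Brown → ±1% tolerance
82 × 100000 = 8200000 Ω
Lowest = 8200000 × (1 − 1/100) = 8118000 Ω.

8118000 Ω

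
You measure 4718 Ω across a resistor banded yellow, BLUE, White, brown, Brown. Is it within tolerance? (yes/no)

yes

Yellow → 4 (first significant figure)
Blue → 6 (second significant figure)
White → 9 (third significant figure)
Brown → ×10 multiplier
Brown → ±1% tolerance
469 × 10 = 4690 Ω
Allowed range: 4643.1 Ω to 4736.9 Ω.
4718 Ω lies inside that range.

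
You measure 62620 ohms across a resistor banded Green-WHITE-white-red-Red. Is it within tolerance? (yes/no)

no

Green → 5 (first significant figure)
White → 9 (second significant figure)
White → 9 (third significant figure)
Red → ×10^2 multiplier
Red → ±2% tolerance
599 × 100 = 59900 Ω
Allowed range: 58702 Ω to 61098 Ω.
62620 ohms lies outside that range.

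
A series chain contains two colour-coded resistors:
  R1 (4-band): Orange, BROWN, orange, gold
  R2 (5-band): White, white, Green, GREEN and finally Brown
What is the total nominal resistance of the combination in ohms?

R1: orange, brown → 31; orange ×10^3 → 31000 Ω.
R2: white, white, green → 995; green ×10^5 → 99500000 Ω.
Series: 31000 + 99500000 = 99531000 Ω.

99531000 Ω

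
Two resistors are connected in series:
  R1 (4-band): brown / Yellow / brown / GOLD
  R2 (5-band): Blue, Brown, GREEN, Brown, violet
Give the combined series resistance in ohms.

6290 Ω

R1: brown, yellow → 14; brown ×10 → 140 Ω.
R2: blue, brown, green → 615; brown ×10 → 6150 Ω.
Series: 140 + 6150 = 6290 Ω.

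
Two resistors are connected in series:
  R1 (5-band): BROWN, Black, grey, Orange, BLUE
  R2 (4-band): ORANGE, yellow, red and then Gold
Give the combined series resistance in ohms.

111400 Ω

R1: brown, black, grey → 108; orange ×10^3 → 108000 Ω.
R2: orange, yellow → 34; red ×10^2 → 3400 Ω.
Series: 108000 + 3400 = 111400 Ω.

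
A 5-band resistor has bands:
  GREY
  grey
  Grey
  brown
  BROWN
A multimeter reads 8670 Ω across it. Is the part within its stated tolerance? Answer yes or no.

Grey → 8 (first significant figure)
Grey → 8 (second significant figure)
Grey → 8 (third significant figure)
Brown → ×10 multiplier
Brown → ±1% tolerance
888 × 10 = 8880 Ω
Allowed range: 8791.2 Ω to 8968.8 Ω.
8670 Ω lies outside that range.

no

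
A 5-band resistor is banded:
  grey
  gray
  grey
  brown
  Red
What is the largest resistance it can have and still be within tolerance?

Grey → 8 (first significant figure)
Grey → 8 (second significant figure)
Grey → 8 (third significant figure)
Brown → ×10 multiplier
Red → ±2% tolerance
888 × 10 = 8880 Ω
Largest = 8880 × (1 + 2/100) = 9057.6 Ω.

9057.6 Ω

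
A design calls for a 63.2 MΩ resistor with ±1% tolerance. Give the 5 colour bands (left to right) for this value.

63200000 Ω = 632 × 10^5.
6 → blue
3 → orange
2 → red
Multiplier 10^5 → green.
±1% tolerance → brown.

blue, orange, red, green, brown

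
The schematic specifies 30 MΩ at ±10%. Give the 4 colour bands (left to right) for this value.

30000000 Ω = 30 × 10^6.
3 → orange
0 → black
Multiplier 10^6 → blue.
±10% tolerance → silver.

orange, black, blue, silver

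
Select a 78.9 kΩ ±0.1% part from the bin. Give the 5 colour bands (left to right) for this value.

78900 Ω = 789 × 10^2.
7 → violet
8 → grey
9 → white
Multiplier 10^2 → red.
±0.1% tolerance → violet.

violet, grey, white, red, violet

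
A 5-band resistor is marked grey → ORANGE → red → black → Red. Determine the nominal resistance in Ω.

832 Ω

Grey → 8 (first significant figure)
Orange → 3 (second significant figure)
Red → 2 (third significant figure)
Black → ×1 multiplier
832 × 1 = 832 Ω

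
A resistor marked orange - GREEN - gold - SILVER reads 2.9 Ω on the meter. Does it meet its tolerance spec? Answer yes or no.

Orange → 3 (first significant figure)
Green → 5 (second significant figure)
Gold → ×0.1 multiplier
Silver → ±10% tolerance
35 × 0.1 = 3.5 Ω
Allowed range: 3.15 Ω to 3.85 Ω.
2.9 Ω lies outside that range.

no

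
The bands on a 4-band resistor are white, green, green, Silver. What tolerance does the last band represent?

The last band, silver, is the tolerance band.
Silver corresponds to ±10%.

±10%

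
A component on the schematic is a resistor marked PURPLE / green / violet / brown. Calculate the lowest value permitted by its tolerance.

Violet → 7 (first significant figure)
Green → 5 (second significant figure)
Violet → ×10^7 multiplier
Brown → ±1% tolerance
75 × 10000000 = 750000000 Ω
Lowest = 750000000 × (1 − 1/100) = 742500000 Ω.

742500000 Ω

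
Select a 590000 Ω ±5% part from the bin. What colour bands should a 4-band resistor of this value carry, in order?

green, white, yellow, gold

590000 Ω = 59 × 10^4.
5 → green
9 → white
Multiplier 10^4 → yellow.
±5% tolerance → gold.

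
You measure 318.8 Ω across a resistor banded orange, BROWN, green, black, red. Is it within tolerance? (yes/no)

yes

Orange → 3 (first significant figure)
Brown → 1 (second significant figure)
Green → 5 (third significant figure)
Black → ×1 multiplier
Red → ±2% tolerance
315 × 1 = 315 Ω
Allowed range: 308.7 Ω to 321.3 Ω.
318.8 Ω lies inside that range.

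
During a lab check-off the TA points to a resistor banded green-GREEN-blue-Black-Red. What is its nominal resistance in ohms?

Green → 5 (first significant figure)
Green → 5 (second significant figure)
Blue → 6 (third significant figure)
Black → ×1 multiplier
556 × 1 = 556 Ω

556 Ω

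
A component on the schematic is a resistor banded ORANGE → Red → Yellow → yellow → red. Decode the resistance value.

3240000 Ω

Orange → 3 (first significant figure)
Red → 2 (second significant figure)
Yellow → 4 (third significant figure)
Yellow → ×10^4 multiplier
324 × 10000 = 3240000 Ω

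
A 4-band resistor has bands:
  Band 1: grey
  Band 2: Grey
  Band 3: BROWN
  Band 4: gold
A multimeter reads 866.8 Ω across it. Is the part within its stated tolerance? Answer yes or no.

yes

Grey → 8 (first significant figure)
Grey → 8 (second significant figure)
Brown → ×10 multiplier
Gold → ±5% tolerance
88 × 10 = 880 Ω
Allowed range: 836 Ω to 924 Ω.
866.8 Ω lies inside that range.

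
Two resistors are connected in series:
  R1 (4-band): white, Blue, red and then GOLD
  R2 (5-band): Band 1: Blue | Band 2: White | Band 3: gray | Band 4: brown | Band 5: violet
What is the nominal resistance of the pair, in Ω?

R1: white, blue → 96; red ×10^2 → 9600 Ω.
R2: blue, white, grey → 698; brown ×10 → 6980 Ω.
Series: 9600 + 6980 = 16580 Ω.

16580 Ω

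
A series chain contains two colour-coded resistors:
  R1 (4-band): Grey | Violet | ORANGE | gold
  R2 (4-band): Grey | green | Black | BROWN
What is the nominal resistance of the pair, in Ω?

R1: grey, violet → 87; orange ×10^3 → 87000 Ω.
R2: grey, green → 85; black ×1 → 85 Ω.
Series: 87000 + 85 = 87085 Ω.

87085 Ω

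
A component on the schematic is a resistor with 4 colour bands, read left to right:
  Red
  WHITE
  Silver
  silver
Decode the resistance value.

0.29 Ω

Red → 2 (first significant figure)
White → 9 (second significant figure)
Silver → ×0.01 multiplier
29 × 0.01 = 0.29 Ω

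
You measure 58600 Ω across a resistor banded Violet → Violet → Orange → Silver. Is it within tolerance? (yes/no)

Violet → 7 (first significant figure)
Violet → 7 (second significant figure)
Orange → ×10^3 multiplier
Silver → ±10% tolerance
77 × 1000 = 77000 Ω
Allowed range: 69300 Ω to 84700 Ω.
58600 Ω lies outside that range.

no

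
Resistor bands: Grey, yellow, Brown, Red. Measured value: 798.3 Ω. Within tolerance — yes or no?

Grey → 8 (first significant figure)
Yellow → 4 (second significant figure)
Brown → ×10 multiplier
Red → ±2% tolerance
84 × 10 = 840 Ω
Allowed range: 823.2 Ω to 856.8 Ω.
798.3 Ω lies outside that range.

no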